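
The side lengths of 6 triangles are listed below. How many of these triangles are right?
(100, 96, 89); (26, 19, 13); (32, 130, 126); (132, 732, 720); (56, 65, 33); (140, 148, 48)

4

(100,96,89): 89²+96² = 17137 > 10000 = 100² → acute
(26,19,13): 13²+19² = 530 < 676 = 26² → obtuse
(32,130,126): 32²+126² = 16900 = 130² → right
(132,732,720): 132²+720² = 535824 = 732² → right
(56,65,33): 33²+56² = 4225 = 65² → right
(140,148,48): 48²+140² = 21904 = 148² → right
4 of the 6 are right.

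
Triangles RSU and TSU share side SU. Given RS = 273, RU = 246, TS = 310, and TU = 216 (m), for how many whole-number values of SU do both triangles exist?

From triangle RSU: 27 < SU < 519.
From triangle TSU: 94 < SU < 526.
Intersection: 94 < SU < 519, so integers 95 through 518: 424 values.

424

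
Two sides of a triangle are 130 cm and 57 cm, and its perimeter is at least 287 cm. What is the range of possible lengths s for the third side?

Triangle inequality alone gives 73 < s < 187.
The perimeter condition gives s ≥ 287 − 130 − 57 = 100.
Intersecting the two: 100 ≤ s < 187.

100 ≤ s < 187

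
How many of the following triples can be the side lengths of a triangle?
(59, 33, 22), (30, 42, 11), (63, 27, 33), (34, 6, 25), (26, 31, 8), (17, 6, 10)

1

(22,33,59): 22+33 ≤ 59 → not valid
(11,30,42): 11+30 ≤ 42 → not valid
(27,33,63): 27+33 ≤ 63 → not valid
(6,25,34): 6+25 ≤ 34 → not valid
(8,26,31): 8+26 > 31 → valid
(6,10,17): 6+10 ≤ 17 → not valid
1 of the 6 triples forms a triangle.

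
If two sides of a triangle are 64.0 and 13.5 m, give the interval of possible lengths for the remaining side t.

50.5 < t < 77.5 (m)

By the triangle inequality, t must be less than 64.0 + 13.5 = 77.5 and greater than |64.0 − 13.5| = 50.5.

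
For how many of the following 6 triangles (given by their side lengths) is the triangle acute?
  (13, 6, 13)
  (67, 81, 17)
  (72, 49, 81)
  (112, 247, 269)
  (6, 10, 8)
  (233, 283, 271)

4

(13,6,13): 6²+13² = 205 > 169 = 13² → acute
(67,81,17): 17²+67² = 4778 < 6561 = 81² → obtuse
(72,49,81): 49²+72² = 7585 > 6561 = 81² → acute
(112,247,269): 112²+247² = 73553 > 72361 = 269² → acute
(6,10,8): 6²+8² = 100 = 10² → right
(233,283,271): 233²+271² = 127730 > 80089 = 283² → acute
4 of the 6 are acute.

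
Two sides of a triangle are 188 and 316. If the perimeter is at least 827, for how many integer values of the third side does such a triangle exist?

Triangle inequality: 128 < x < 504. Perimeter ≥ 827 gives x ≥ 827 − 188 − 316 = 323.
So 323 ≤ x < 504; integers 323 through 503: 181 values.

181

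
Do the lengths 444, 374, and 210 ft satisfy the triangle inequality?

The longest side is 444, and the other two sum to 584.
Since 584 > 444, the triangle inequality holds.

Yes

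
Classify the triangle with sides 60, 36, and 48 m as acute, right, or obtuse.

right

Compare the square of the longest side to the sum of squares of the other two: 36² + 48² = 3600 = 60².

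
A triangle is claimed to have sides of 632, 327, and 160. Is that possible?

No

The longest side is 632, but the other two sum to only 487.
487 < 632, so the triangle inequality fails.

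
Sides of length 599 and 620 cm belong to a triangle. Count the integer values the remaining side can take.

The third side lies in the open interval (21, 1219).
Integers from 22 to 1218 inclusive: 1218 − 22 + 1 = 1197.

1197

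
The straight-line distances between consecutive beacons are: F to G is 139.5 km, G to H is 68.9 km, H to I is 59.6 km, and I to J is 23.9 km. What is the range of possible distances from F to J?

0 ≤ FJ ≤ 291.9 km

The maximum is all hops collinear in one direction: 139.5 + 68.9 + 59.6 + 23.9 = 291.9.
The longest hop is 139.5; the others sum to 152.4. Since 139.5 ≤ 152.4, the path can fold back on itself completely, so the minimum distance is 0.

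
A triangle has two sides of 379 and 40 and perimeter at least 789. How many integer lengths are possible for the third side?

Triangle inequality: 339 < x < 419. Perimeter ≥ 789 gives x ≥ 789 − 379 − 40 = 370.
So 370 ≤ x < 419; integers 370 through 418: 49 values.

49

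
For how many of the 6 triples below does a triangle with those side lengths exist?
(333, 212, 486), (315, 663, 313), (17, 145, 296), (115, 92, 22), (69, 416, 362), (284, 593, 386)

3

(212,333,486): 212+333 > 486 → valid
(313,315,663): 313+315 ≤ 663 → not valid
(17,145,296): 17+145 ≤ 296 → not valid
(22,92,115): 22+92 ≤ 115 → not valid
(69,362,416): 69+362 > 416 → valid
(284,386,593): 284+386 > 593 → valid
3 of the 6 triples form a triangle.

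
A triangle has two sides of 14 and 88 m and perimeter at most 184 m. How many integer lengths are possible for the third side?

Triangle inequality: 74 < x < 102. Perimeter ≤ 184 gives x ≤ 184 − 14 − 88 = 82.
So 74 < x ≤ 82; integers 75 through 82: 8 values.

8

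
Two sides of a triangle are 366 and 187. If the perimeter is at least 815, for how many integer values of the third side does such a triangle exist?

Triangle inequality: 179 < x < 553. Perimeter ≥ 815 gives x ≥ 815 − 366 − 187 = 262.
So 262 ≤ x < 553; integers 262 through 552: 291 values.

291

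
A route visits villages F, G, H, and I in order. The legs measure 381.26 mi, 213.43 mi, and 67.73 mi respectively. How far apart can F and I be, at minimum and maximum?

The maximum is all hops collinear in one direction: 381.26 + 213.43 + 67.73 = 662.42.
The longest hop is 381.26; the others sum to 281.16. Folding the others back against it leaves at least 381.26 − 281.16 = 100.10.

100.10 ≤ FI ≤ 662.42 mi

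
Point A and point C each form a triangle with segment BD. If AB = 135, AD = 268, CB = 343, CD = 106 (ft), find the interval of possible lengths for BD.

From triangle ABD: |135 − 268| < BD < 135 + 268, i.e. 133 < BD < 403.
From triangle CBD: 237 < BD < 449.
Both must hold, so BD lies in the intersection.

237 < BD < 403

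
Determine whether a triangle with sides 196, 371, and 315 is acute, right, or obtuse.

right

Compare the square of the longest side to the sum of squares of the other two: 196² + 315² = 137641 = 371².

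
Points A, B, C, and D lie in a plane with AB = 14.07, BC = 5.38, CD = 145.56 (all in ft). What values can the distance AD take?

The maximum is all hops collinear in one direction: 14.07 + 5.38 + 145.56 = 165.01.
The longest hop is 145.56; the others sum to 19.45. Folding the others back against it leaves at least 145.56 − 19.45 = 126.11.

126.11 ≤ AD ≤ 165.01 ft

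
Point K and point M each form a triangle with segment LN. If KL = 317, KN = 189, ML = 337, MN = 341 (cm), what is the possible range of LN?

128 < LN < 506

From triangle KLN: |317 − 189| < LN < 317 + 189, i.e. 128 < LN < 506.
From triangle MLN: 4 < LN < 678.
Both must hold, so LN lies in the intersection.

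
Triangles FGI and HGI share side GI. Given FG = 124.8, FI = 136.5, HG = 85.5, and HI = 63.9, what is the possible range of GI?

21.6 < GI < 149.4

From triangle FGI: |124.8 − 136.5| < GI < 124.8 + 136.5, i.e. 11.7 < GI < 261.3.
From triangle HGI: 21.6 < GI < 149.4.
Both must hold, so GI lies in the intersection.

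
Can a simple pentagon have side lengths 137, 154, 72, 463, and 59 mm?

No

For a pentagon, each side must be shorter than the sum of the others.
Here the longest side is 463, but the remaining 4 sides sum to only 422.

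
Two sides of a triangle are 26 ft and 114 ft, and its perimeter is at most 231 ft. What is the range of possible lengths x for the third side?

88 < x ≤ 91

Triangle inequality alone gives 88 < x < 140.
The perimeter condition gives x ≤ 231 − 26 − 114 = 91.
Intersecting the two: 88 < x ≤ 91.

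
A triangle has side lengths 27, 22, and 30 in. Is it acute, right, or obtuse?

acute

Compare the square of the longest side to the sum of squares of the other two: 22² + 27² = 1213 > 900 = 30².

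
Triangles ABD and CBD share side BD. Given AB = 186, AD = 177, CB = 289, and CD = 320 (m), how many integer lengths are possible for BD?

From triangle ABD: 9 < BD < 363.
From triangle CBD: 31 < BD < 609.
Intersection: 31 < BD < 363, so integers 32 through 362: 331 values.

331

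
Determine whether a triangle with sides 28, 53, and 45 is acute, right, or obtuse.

right

Compare the square of the longest side to the sum of squares of the other two: 28² + 45² = 2809 = 53².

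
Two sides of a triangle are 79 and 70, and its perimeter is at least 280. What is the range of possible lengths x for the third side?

131 ≤ x < 149

Triangle inequality alone gives 9 < x < 149.
The perimeter condition gives x ≥ 280 − 79 − 70 = 131.
Intersecting the two: 131 ≤ x < 149.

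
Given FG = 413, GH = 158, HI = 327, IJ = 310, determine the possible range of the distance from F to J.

0 ≤ FJ ≤ 1208

The maximum is all hops collinear in one direction: 413 + 158 + 327 + 310 = 1208.
The longest hop is 413; the others sum to 795. Since 413 ≤ 795, the path can fold back on itself completely, so the minimum distance is 0.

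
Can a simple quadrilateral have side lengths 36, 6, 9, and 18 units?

For a quadrilateral, each side must be shorter than the sum of the others.
Here the longest side is 36, but the remaining 3 sides sum to only 33.

No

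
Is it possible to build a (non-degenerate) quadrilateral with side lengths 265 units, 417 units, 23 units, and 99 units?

No

For a quadrilateral, each side must be shorter than the sum of the others.
Here the longest side is 417, but the remaining 3 sides sum to only 387.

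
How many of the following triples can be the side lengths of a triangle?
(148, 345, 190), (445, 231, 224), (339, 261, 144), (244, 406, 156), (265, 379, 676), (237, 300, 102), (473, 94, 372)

3

(148,190,345): 148+190 ≤ 345 → not valid
(224,231,445): 224+231 > 445 → valid
(144,261,339): 144+261 > 339 → valid
(156,244,406): 156+244 ≤ 406 → not valid
(265,379,676): 265+379 ≤ 676 → not valid
(102,237,300): 102+237 > 300 → valid
(94,372,473): 94+372 ≤ 473 → not valid
3 of the 7 triples form a triangle.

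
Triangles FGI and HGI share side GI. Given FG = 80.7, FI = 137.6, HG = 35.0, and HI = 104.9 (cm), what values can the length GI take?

69.9 < GI < 139.9

From triangle FGI: |80.7 − 137.6| < GI < 80.7 + 137.6, i.e. 56.9 < GI < 218.3.
From triangle HGI: 69.9 < GI < 139.9.
Both must hold, so GI lies in the intersection.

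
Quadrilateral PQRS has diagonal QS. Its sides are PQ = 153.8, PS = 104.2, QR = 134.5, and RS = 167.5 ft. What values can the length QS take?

From triangle PQS: |153.8 − 104.2| < QS < 153.8 + 104.2, i.e. 49.6 < QS < 258.0.
From triangle RQS: 33.0 < QS < 302.0.
Both must hold, so QS lies in the intersection.

49.6 < QS < 258.0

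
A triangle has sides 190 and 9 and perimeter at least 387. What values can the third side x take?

Triangle inequality alone gives 181 < x < 199.
The perimeter condition gives x ≥ 387 − 190 − 9 = 188.
Intersecting the two: 188 ≤ x < 199.

188 ≤ x < 199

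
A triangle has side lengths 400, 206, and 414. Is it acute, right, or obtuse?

acute

Compare the square of the longest side to the sum of squares of the other two: 206² + 400² = 202436 > 171396 = 414².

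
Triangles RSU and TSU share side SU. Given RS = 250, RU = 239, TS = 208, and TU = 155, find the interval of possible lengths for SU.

53 < SU < 363

From triangle RSU: |250 − 239| < SU < 250 + 239, i.e. 11 < SU < 489.
From triangle TSU: 53 < SU < 363.
Both must hold, so SU lies in the intersection.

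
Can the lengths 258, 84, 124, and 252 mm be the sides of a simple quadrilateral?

Yes

A quadrilateral exists iff every side is shorter than the sum of the others — equivalently, the longest side is less than the sum of the rest.
Longest side 258 < 460 (sum of the remaining 3), so yes.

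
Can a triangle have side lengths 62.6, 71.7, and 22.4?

Yes

The longest side is 71.7, and the other two sum to 85.0.
Since 85.0 > 71.7, the triangle inequality holds.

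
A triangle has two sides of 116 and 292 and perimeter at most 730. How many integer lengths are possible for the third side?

Triangle inequality: 176 < x < 408. Perimeter ≤ 730 gives x ≤ 730 − 116 − 292 = 322.
So 176 < x ≤ 322; integers 177 through 322: 146 values.

146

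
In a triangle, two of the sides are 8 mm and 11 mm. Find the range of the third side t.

By the triangle inequality, t must be less than 8 + 11 = 19 and greater than |8 − 11| = 3.

3 < t < 19 (mm)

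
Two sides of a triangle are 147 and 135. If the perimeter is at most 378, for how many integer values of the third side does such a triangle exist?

84

Triangle inequality: 12 < x < 282. Perimeter ≤ 378 gives x ≤ 378 − 147 − 135 = 96.
So 12 < x ≤ 96; integers 13 through 96: 84 values.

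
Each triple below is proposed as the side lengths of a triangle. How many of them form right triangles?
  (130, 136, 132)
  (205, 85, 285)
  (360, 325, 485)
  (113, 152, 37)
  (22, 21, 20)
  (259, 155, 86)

(130,136,132): 130²+132² = 34324 > 18496 = 136² → acute
(205,85,285): 85²+205² = 49250 < 81225 = 285² → obtuse
(360,325,485): 325²+360² = 235225 = 485² → right
(113,152,37): 37+113 ≤ 152, not a triangle
(22,21,20): 20²+21² = 841 > 484 = 22² → acute
(259,155,86): 86+155 ≤ 259, not a triangle
1 of the 6 is right.

1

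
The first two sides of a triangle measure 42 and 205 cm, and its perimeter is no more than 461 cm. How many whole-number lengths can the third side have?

51

Triangle inequality: 163 < x < 247. Perimeter ≤ 461 gives x ≤ 461 − 42 − 205 = 214.
So 163 < x ≤ 214; integers 164 through 214: 51 values.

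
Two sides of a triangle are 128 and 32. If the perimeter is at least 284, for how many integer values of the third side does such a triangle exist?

Triangle inequality: 96 < x < 160. Perimeter ≥ 284 gives x ≥ 284 − 128 − 32 = 124.
So 124 ≤ x < 160; integers 124 through 159: 36 values.

36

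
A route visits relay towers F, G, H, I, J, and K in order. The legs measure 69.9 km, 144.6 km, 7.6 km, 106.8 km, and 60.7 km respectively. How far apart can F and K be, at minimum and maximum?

The maximum is all hops collinear in one direction: 69.9 + 144.6 + 7.6 + 106.8 + 60.7 = 389.6.
The longest hop is 144.6; the others sum to 245.0. Since 144.6 ≤ 245.0, the path can fold back on itself completely, so the minimum distance is 0.

0 ≤ FK ≤ 389.6 km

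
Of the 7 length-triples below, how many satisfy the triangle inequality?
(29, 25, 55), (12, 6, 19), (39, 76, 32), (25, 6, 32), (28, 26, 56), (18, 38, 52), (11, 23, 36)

(25,29,55): 25+29 ≤ 55 → not valid
(6,12,19): 6+12 ≤ 19 → not valid
(32,39,76): 32+39 ≤ 76 → not valid
(6,25,32): 6+25 ≤ 32 → not valid
(26,28,56): 26+28 ≤ 56 → not valid
(18,38,52): 18+38 > 52 → valid
(11,23,36): 11+23 ≤ 36 → not valid
1 of the 7 triples forms a triangle.

1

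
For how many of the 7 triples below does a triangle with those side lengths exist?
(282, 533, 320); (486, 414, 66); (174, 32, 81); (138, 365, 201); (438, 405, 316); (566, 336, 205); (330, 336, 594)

(282,320,533): 282+320 > 533 → valid
(66,414,486): 66+414 ≤ 486 → not valid
(32,81,174): 32+81 ≤ 174 → not valid
(138,201,365): 138+201 ≤ 365 → not valid
(316,405,438): 316+405 > 438 → valid
(205,336,566): 205+336 ≤ 566 → not valid
(330,336,594): 330+336 > 594 → valid
3 of the 7 triples form a triangle.

3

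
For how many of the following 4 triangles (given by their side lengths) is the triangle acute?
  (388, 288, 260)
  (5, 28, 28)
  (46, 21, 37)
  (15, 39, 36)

1

(388,288,260): 260²+288² = 150544 = 388² → right
(5,28,28): 5²+28² = 809 > 784 = 28² → acute
(46,21,37): 21²+37² = 1810 < 2116 = 46² → obtuse
(15,39,36): 15²+36² = 1521 = 39² → right
1 of the 4 is acute.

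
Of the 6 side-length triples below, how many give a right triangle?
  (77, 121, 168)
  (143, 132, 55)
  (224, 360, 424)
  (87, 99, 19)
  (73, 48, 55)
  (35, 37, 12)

(77,121,168): 77²+121² = 20570 < 28224 = 168² → obtuse
(143,132,55): 55²+132² = 20449 = 143² → right
(224,360,424): 224²+360² = 179776 = 424² → right
(87,99,19): 19²+87² = 7930 < 9801 = 99² → obtuse
(73,48,55): 48²+55² = 5329 = 73² → right
(35,37,12): 12²+35² = 1369 = 37² → right
4 of the 6 are right.

4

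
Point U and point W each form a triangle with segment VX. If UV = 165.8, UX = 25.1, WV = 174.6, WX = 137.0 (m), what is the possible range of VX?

From triangle UVX: |165.8 − 25.1| < VX < 165.8 + 25.1, i.e. 140.7 < VX < 190.9.
From triangle WVX: 37.6 < VX < 311.6.
Both must hold, so VX lies in the intersection.

140.7 < VX < 190.9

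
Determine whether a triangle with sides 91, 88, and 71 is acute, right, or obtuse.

Compare the square of the longest side to the sum of squares of the other two: 71² + 88² = 12785 > 8281 = 91².

acute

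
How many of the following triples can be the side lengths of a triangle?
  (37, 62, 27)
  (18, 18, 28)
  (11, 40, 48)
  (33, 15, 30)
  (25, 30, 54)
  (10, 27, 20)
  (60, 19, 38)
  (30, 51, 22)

7

(27,37,62): 27+37 > 62 → valid
(18,18,28): 18+18 > 28 → valid
(11,40,48): 11+40 > 48 → valid
(15,30,33): 15+30 > 33 → valid
(25,30,54): 25+30 > 54 → valid
(10,20,27): 10+20 > 27 → valid
(19,38,60): 19+38 ≤ 60 → not valid
(22,30,51): 22+30 > 51 → valid
7 of the 8 triples form a triangle.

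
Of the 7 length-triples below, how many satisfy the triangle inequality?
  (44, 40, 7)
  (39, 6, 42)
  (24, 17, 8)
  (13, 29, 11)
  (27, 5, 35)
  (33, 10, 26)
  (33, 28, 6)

(7,40,44): 7+40 > 44 → valid
(6,39,42): 6+39 > 42 → valid
(8,17,24): 8+17 > 24 → valid
(11,13,29): 11+13 ≤ 29 → not valid
(5,27,35): 5+27 ≤ 35 → not valid
(10,26,33): 10+26 > 33 → valid
(6,28,33): 6+28 > 33 → valid
5 of the 7 triples form a triangle.

5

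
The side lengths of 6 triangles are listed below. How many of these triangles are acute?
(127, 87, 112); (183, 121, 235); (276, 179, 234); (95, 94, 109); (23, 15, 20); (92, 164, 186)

5

(127,87,112): 87²+112² = 20113 > 16129 = 127² → acute
(183,121,235): 121²+183² = 48130 < 55225 = 235² → obtuse
(276,179,234): 179²+234² = 86797 > 76176 = 276² → acute
(95,94,109): 94²+95² = 17861 > 11881 = 109² → acute
(23,15,20): 15²+20² = 625 > 529 = 23² → acute
(92,164,186): 92²+164² = 35360 > 34596 = 186² → acute
5 of the 6 are acute.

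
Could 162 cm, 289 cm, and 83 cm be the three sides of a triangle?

The longest side is 289, but the other two sum to only 245.
245 < 289, so the triangle inequality fails.

No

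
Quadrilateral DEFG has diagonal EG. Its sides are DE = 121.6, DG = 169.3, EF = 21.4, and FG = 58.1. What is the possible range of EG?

47.7 < EG < 79.5

From triangle DEG: |121.6 − 169.3| < EG < 121.6 + 169.3, i.e. 47.7 < EG < 290.9.
From triangle FEG: 36.7 < EG < 79.5.
Both must hold, so EG lies in the intersection.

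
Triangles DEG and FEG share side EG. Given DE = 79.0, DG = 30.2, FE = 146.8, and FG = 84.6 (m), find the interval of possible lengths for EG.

From triangle DEG: |79.0 − 30.2| < EG < 79.0 + 30.2, i.e. 48.8 < EG < 109.2.
From triangle FEG: 62.2 < EG < 231.4.
Both must hold, so EG lies in the intersection.

62.2 < EG < 109.2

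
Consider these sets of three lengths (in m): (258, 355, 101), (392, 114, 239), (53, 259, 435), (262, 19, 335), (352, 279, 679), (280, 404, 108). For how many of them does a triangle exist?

1

(101,258,355): 101+258 > 355 → valid
(114,239,392): 114+239 ≤ 392 → not valid
(53,259,435): 53+259 ≤ 435 → not valid
(19,262,335): 19+262 ≤ 335 → not valid
(279,352,679): 279+352 ≤ 679 → not valid
(108,280,404): 108+280 ≤ 404 → not valid
1 of the 6 triples forms a triangle.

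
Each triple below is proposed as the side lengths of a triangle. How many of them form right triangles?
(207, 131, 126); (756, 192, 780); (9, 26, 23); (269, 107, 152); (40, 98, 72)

1

(207,131,126): 126²+131² = 33037 < 42849 = 207² → obtuse
(756,192,780): 192²+756² = 608400 = 780² → right
(9,26,23): 9²+23² = 610 < 676 = 26² → obtuse
(269,107,152): 107+152 ≤ 269, not a triangle
(40,98,72): 40²+72² = 6784 < 9604 = 98² → obtuse
1 of the 5 is right.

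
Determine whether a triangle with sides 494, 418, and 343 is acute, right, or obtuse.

Compare the square of the longest side to the sum of squares of the other two: 343² + 418² = 292373 > 244036 = 494².

acute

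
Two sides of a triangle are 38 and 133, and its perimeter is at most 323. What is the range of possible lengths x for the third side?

Triangle inequality alone gives 95 < x < 171.
The perimeter condition gives x ≤ 323 − 38 − 133 = 152.
Intersecting the two: 95 < x ≤ 152.

95 < x ≤ 152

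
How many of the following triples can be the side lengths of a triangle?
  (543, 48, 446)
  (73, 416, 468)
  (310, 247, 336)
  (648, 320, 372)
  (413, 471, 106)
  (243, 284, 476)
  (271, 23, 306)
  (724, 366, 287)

(48,446,543): 48+446 ≤ 543 → not valid
(73,416,468): 73+416 > 468 → valid
(247,310,336): 247+310 > 336 → valid
(320,372,648): 320+372 > 648 → valid
(106,413,471): 106+413 > 471 → valid
(243,284,476): 243+284 > 476 → valid
(23,271,306): 23+271 ≤ 306 → not valid
(287,366,724): 287+366 ≤ 724 → not valid
5 of the 8 triples form a triangle.

5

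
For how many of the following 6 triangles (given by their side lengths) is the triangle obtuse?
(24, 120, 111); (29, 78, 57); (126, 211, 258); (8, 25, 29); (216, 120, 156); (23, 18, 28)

(24,120,111): 24²+111² = 12897 < 14400 = 120² → obtuse
(29,78,57): 29²+57² = 4090 < 6084 = 78² → obtuse
(126,211,258): 126²+211² = 60397 < 66564 = 258² → obtuse
(8,25,29): 8²+25² = 689 < 841 = 29² → obtuse
(216,120,156): 120²+156² = 38736 < 46656 = 216² → obtuse
(23,18,28): 18²+23² = 853 > 784 = 28² → acute
5 of the 6 are obtuse.

5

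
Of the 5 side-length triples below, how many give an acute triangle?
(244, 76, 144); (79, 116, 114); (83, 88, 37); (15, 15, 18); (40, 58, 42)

(244,76,144): 76+144 ≤ 244, not a triangle
(79,116,114): 79²+114² = 19237 > 13456 = 116² → acute
(83,88,37): 37²+83² = 8258 > 7744 = 88² → acute
(15,15,18): 15²+15² = 450 > 324 = 18² → acute
(40,58,42): 40²+42² = 3364 = 58² → right
3 of the 5 are acute.

3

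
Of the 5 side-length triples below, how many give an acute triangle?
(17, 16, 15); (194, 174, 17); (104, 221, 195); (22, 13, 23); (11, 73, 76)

(17,16,15): 15²+16² = 481 > 289 = 17² → acute
(194,174,17): 17+174 ≤ 194, not a triangle
(104,221,195): 104²+195² = 48841 = 221² → right
(22,13,23): 13²+22² = 653 > 529 = 23² → acute
(11,73,76): 11²+73² = 5450 < 5776 = 76² → obtuse
2 of the 5 are acute.

2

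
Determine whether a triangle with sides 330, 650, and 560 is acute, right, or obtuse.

Compare the square of the longest side to the sum of squares of the other two: 330² + 560² = 422500 = 650².

right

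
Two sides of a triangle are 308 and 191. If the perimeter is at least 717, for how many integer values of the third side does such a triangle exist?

Triangle inequality: 117 < x < 499. Perimeter ≥ 717 gives x ≥ 717 − 308 − 191 = 218.
So 218 ≤ x < 499; integers 218 through 498: 281 values.

281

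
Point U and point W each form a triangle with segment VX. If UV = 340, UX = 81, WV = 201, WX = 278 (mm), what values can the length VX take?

259 < VX < 421

From triangle UVX: |340 − 81| < VX < 340 + 81, i.e. 259 < VX < 421.
From triangle WVX: 77 < VX < 479.
Both must hold, so VX lies in the intersection.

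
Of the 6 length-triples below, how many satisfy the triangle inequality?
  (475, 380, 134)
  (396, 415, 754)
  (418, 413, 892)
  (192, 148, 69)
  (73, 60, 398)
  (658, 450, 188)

(134,380,475): 134+380 > 475 → valid
(396,415,754): 396+415 > 754 → valid
(413,418,892): 413+418 ≤ 892 → not valid
(69,148,192): 69+148 > 192 → valid
(60,73,398): 60+73 ≤ 398 → not valid
(188,450,658): 188+450 ≤ 658 → not valid
3 of the 6 triples form a triangle.

3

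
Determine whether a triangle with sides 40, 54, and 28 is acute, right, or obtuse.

obtuse

Compare the square of the longest side to the sum of squares of the other two: 28² + 40² = 2384 < 2916 = 54².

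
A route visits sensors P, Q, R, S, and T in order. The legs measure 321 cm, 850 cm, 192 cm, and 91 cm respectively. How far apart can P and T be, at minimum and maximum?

246 ≤ PT ≤ 1454 cm

The maximum is all hops collinear in one direction: 321 + 850 + 192 + 91 = 1454.
The longest hop is 850; the others sum to 604. Folding the others back against it leaves at least 850 − 604 = 246.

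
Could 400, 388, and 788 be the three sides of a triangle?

No

The two shorter sides sum to 788, exactly equal to the longest side 788.
That gives only a degenerate (flat) triangle — the inequality must be strict.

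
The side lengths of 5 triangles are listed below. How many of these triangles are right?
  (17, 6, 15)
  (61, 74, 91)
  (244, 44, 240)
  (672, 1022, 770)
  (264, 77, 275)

(17,6,15): 6²+15² = 261 < 289 = 17² → obtuse
(61,74,91): 61²+74² = 9197 > 8281 = 91² → acute
(244,44,240): 44²+240² = 59536 = 244² → right
(672,1022,770): 672²+770² = 1044484 = 1022² → right
(264,77,275): 77²+264² = 75625 = 275² → right
3 of the 5 are right.

3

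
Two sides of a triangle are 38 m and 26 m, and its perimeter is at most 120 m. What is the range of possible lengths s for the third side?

12 < s ≤ 56 m

Triangle inequality alone gives 12 < s < 64.
The perimeter condition gives s ≤ 120 − 38 − 26 = 56.
Intersecting the two: 12 < s ≤ 56.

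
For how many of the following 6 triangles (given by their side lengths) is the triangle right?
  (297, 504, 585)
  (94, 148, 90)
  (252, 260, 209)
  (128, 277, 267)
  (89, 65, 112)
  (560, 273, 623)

(297,504,585): 297²+504² = 342225 = 585² → right
(94,148,90): 90²+94² = 16936 < 21904 = 148² → obtuse
(252,260,209): 209²+252² = 107185 > 67600 = 260² → acute
(128,277,267): 128²+267² = 87673 > 76729 = 277² → acute
(89,65,112): 65²+89² = 12146 < 12544 = 112² → obtuse
(560,273,623): 273²+560² = 388129 = 623² → right
2 of the 6 are right.

2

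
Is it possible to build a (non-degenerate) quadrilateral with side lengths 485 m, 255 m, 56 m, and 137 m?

For a quadrilateral, each side must be shorter than the sum of the others.
Here the longest side is 485, but the remaining 3 sides sum to only 448.

No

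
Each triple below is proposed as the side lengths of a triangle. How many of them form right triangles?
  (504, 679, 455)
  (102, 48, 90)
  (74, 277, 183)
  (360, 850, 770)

3

(504,679,455): 455²+504² = 461041 = 679² → right
(102,48,90): 48²+90² = 10404 = 102² → right
(74,277,183): 74+183 ≤ 277, not a triangle
(360,850,770): 360²+770² = 722500 = 850² → right
3 of the 4 are right.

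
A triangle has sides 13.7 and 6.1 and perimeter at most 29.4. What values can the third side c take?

Triangle inequality alone gives 7.6 < c < 19.8.
The perimeter condition gives c ≤ 29.4 − 13.7 − 6.1 = 9.6.
Intersecting the two: 7.6 < c ≤ 9.6.

7.6 < c ≤ 9.6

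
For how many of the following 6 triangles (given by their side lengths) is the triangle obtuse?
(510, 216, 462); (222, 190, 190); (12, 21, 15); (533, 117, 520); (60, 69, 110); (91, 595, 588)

2

(510,216,462): 216²+462² = 260100 = 510² → right
(222,190,190): 190²+190² = 72200 > 49284 = 222² → acute
(12,21,15): 12²+15² = 369 < 441 = 21² → obtuse
(533,117,520): 117²+520² = 284089 = 533² → right
(60,69,110): 60²+69² = 8361 < 12100 = 110² → obtuse
(91,595,588): 91²+588² = 354025 = 595² → right
2 of the 6 are obtuse.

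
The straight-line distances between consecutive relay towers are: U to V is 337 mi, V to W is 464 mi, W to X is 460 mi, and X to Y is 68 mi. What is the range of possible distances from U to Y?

The maximum is all hops collinear in one direction: 337 + 464 + 460 + 68 = 1329.
The longest hop is 464; the others sum to 865. Since 464 ≤ 865, the path can fold back on itself completely, so the minimum distance is 0.

0 ≤ UY ≤ 1329 mi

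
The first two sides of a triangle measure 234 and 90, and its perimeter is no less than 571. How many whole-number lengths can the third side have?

77

Triangle inequality: 144 < x < 324. Perimeter ≥ 571 gives x ≥ 571 − 234 − 90 = 247.
So 247 ≤ x < 324; integers 247 through 323: 77 values.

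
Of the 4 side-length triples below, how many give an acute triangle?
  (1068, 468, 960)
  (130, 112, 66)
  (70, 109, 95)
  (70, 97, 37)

(1068,468,960): 468²+960² = 1140624 = 1068² → right
(130,112,66): 66²+112² = 16900 = 130² → right
(70,109,95): 70²+95² = 13925 > 11881 = 109² → acute
(70,97,37): 37²+70² = 6269 < 9409 = 97² → obtuse
1 of the 4 is acute.

1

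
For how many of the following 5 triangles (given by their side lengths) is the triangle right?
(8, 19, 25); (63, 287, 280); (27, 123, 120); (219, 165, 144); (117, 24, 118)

3

(8,19,25): 8²+19² = 425 < 625 = 25² → obtuse
(63,287,280): 63²+280² = 82369 = 287² → right
(27,123,120): 27²+120² = 15129 = 123² → right
(219,165,144): 144²+165² = 47961 = 219² → right
(117,24,118): 24²+117² = 14265 > 13924 = 118² → acute
3 of the 5 are right.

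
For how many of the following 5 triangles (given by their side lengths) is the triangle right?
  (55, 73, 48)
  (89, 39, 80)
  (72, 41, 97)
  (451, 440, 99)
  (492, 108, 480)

(55,73,48): 48²+55² = 5329 = 73² → right
(89,39,80): 39²+80² = 7921 = 89² → right
(72,41,97): 41²+72² = 6865 < 9409 = 97² → obtuse
(451,440,99): 99²+440² = 203401 = 451² → right
(492,108,480): 108²+480² = 242064 = 492² → right
4 of the 5 are right.

4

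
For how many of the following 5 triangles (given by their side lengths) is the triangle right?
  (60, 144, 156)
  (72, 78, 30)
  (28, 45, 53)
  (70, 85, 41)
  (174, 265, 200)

3

(60,144,156): 60²+144² = 24336 = 156² → right
(72,78,30): 30²+72² = 6084 = 78² → right
(28,45,53): 28²+45² = 2809 = 53² → right
(70,85,41): 41²+70² = 6581 < 7225 = 85² → obtuse
(174,265,200): 174²+200² = 70276 > 70225 = 265² → acute
3 of the 5 are right.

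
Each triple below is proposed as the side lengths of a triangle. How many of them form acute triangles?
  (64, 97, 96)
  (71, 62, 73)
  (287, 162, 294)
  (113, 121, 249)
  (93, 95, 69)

(64,97,96): 64²+96² = 13312 > 9409 = 97² → acute
(71,62,73): 62²+71² = 8885 > 5329 = 73² → acute
(287,162,294): 162²+287² = 108613 > 86436 = 294² → acute
(113,121,249): 113+121 ≤ 249, not a triangle
(93,95,69): 69²+93² = 13410 > 9025 = 95² → acute
4 of the 5 are acute.

4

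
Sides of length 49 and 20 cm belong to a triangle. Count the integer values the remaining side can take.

The third side lies in the open interval (29, 69).
Integers from 30 to 68 inclusive: 68 − 30 + 1 = 39.

39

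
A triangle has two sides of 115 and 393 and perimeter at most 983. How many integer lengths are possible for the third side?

197

Triangle inequality: 278 < x < 508. Perimeter ≤ 983 gives x ≤ 983 − 115 − 393 = 475.
So 278 < x ≤ 475; integers 279 through 475: 197 values.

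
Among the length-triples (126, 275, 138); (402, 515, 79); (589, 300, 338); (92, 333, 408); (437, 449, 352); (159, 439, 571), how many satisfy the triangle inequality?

(126,138,275): 126+138 ≤ 275 → not valid
(79,402,515): 79+402 ≤ 515 → not valid
(300,338,589): 300+338 > 589 → valid
(92,333,408): 92+333 > 408 → valid
(352,437,449): 352+437 > 449 → valid
(159,439,571): 159+439 > 571 → valid
4 of the 6 triples form a triangle.

4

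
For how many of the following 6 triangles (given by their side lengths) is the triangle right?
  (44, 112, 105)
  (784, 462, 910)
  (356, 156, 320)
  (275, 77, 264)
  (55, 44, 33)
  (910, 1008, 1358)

5

(44,112,105): 44²+105² = 12961 > 12544 = 112² → acute
(784,462,910): 462²+784² = 828100 = 910² → right
(356,156,320): 156²+320² = 126736 = 356² → right
(275,77,264): 77²+264² = 75625 = 275² → right
(55,44,33): 33²+44² = 3025 = 55² → right
(910,1008,1358): 910²+1008² = 1844164 = 1358² → right
5 of the 6 are right.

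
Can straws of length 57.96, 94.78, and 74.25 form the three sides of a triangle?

Yes

The longest side is 94.78, and the other two sum to 132.21.
Since 132.21 > 94.78, the triangle inequality holds.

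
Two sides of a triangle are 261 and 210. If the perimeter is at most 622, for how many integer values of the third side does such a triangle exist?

Triangle inequality: 51 < x < 471. Perimeter ≤ 622 gives x ≤ 622 − 261 − 210 = 151.
So 51 < x ≤ 151; integers 52 through 151: 100 values.

100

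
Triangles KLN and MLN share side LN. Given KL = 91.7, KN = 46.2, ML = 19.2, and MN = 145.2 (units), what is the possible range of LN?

From triangle KLN: |91.7 − 46.2| < LN < 91.7 + 46.2, i.e. 45.5 < LN < 137.9.
From triangle MLN: 126.0 < LN < 164.4.
Both must hold, so LN lies in the intersection.

126.0 < LN < 137.9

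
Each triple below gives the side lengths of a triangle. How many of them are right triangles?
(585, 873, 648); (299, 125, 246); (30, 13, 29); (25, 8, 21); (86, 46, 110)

(585,873,648): 585²+648² = 762129 = 873² → right
(299,125,246): 125²+246² = 76141 < 89401 = 299² → obtuse
(30,13,29): 13²+29² = 1010 > 900 = 30² → acute
(25,8,21): 8²+21² = 505 < 625 = 25² → obtuse
(86,46,110): 46²+86² = 9512 < 12100 = 110² → obtuse
1 of the 5 is right.

1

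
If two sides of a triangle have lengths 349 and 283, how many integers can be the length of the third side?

The third side lies in the open interval (66, 632).
Integers from 67 to 631 inclusive: 631 − 67 + 1 = 565.

565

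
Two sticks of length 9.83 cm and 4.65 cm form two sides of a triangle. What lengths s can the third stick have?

By the triangle inequality, s must be less than 9.83 + 4.65 = 14.48 and greater than |9.83 − 4.65| = 5.18.

5.18 < s < 14.48 (cm)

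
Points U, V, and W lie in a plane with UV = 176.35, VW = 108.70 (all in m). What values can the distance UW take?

67.65 ≤ UW ≤ 285.05 m

By the triangle inequality, |176.35 − 108.70| ≤ UW ≤ 176.35 + 108.70.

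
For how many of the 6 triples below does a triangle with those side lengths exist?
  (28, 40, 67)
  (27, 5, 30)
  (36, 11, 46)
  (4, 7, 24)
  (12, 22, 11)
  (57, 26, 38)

(28,40,67): 28+40 > 67 → valid
(5,27,30): 5+27 > 30 → valid
(11,36,46): 11+36 > 46 → valid
(4,7,24): 4+7 ≤ 24 → not valid
(11,12,22): 11+12 > 22 → valid
(26,38,57): 26+38 > 57 → valid
5 of the 6 triples form a triangle.

5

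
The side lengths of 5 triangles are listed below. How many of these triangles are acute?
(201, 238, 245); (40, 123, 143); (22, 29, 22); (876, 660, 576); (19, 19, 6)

(201,238,245): 201²+238² = 97045 > 60025 = 245² → acute
(40,123,143): 40²+123² = 16729 < 20449 = 143² → obtuse
(22,29,22): 22²+22² = 968 > 841 = 29² → acute
(876,660,576): 576²+660² = 767376 = 876² → right
(19,19,6): 6²+19² = 397 > 361 = 19² → acute
3 of the 5 are acute.

3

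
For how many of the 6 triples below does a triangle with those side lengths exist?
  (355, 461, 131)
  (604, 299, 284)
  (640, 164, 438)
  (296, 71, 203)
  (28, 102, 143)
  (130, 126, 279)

1

(131,355,461): 131+355 > 461 → valid
(284,299,604): 284+299 ≤ 604 → not valid
(164,438,640): 164+438 ≤ 640 → not valid
(71,203,296): 71+203 ≤ 296 → not valid
(28,102,143): 28+102 ≤ 143 → not valid
(126,130,279): 126+130 ≤ 279 → not valid
1 of the 6 triples forms a triangle.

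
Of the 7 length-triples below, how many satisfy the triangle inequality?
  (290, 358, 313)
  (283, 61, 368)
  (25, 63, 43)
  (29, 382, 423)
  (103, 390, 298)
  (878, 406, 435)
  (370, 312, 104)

4

(290,313,358): 290+313 > 358 → valid
(61,283,368): 61+283 ≤ 368 → not valid
(25,43,63): 25+43 > 63 → valid
(29,382,423): 29+382 ≤ 423 → not valid
(103,298,390): 103+298 > 390 → valid
(406,435,878): 406+435 ≤ 878 → not valid
(104,312,370): 104+312 > 370 → valid
4 of the 7 triples form a triangle.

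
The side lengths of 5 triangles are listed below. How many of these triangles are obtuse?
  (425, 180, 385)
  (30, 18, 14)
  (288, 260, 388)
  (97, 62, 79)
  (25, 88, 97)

2

(425,180,385): 180²+385² = 180625 = 425² → right
(30,18,14): 14²+18² = 520 < 900 = 30² → obtuse
(288,260,388): 260²+288² = 150544 = 388² → right
(97,62,79): 62²+79² = 10085 > 9409 = 97² → acute
(25,88,97): 25²+88² = 8369 < 9409 = 97² → obtuse
2 of the 5 are obtuse.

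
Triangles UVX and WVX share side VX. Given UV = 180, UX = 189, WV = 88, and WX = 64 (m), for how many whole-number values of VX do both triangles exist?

127

From triangle UVX: 9 < VX < 369.
From triangle WVX: 24 < VX < 152.
Intersection: 24 < VX < 152, so integers 25 through 151: 127 values.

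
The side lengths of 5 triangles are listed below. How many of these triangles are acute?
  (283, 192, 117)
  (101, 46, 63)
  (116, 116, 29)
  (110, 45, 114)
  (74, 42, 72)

(283,192,117): 117²+192² = 50553 < 80089 = 283² → obtuse
(101,46,63): 46²+63² = 6085 < 10201 = 101² → obtuse
(116,116,29): 29²+116² = 14297 > 13456 = 116² → acute
(110,45,114): 45²+110² = 14125 > 12996 = 114² → acute
(74,42,72): 42²+72² = 6948 > 5476 = 74² → acute
3 of the 5 are acute.

3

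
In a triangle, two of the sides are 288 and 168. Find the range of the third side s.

120 < s < 456

By the triangle inequality, s must be less than 288 + 168 = 456 and greater than |288 − 168| = 120.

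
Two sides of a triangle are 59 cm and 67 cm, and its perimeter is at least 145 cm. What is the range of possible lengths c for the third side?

Triangle inequality alone gives 8 < c < 126.
The perimeter condition gives c ≥ 145 − 59 − 67 = 19.
Intersecting the two: 19 ≤ c < 126.

19 ≤ c < 126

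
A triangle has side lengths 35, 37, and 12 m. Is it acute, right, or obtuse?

right

Compare the square of the longest side to the sum of squares of the other two: 12² + 35² = 1369 = 37².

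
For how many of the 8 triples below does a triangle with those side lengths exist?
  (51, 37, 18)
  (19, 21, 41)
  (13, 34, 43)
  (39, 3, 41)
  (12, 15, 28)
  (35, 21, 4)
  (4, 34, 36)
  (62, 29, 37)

(18,37,51): 18+37 > 51 → valid
(19,21,41): 19+21 ≤ 41 → not valid
(13,34,43): 13+34 > 43 → valid
(3,39,41): 3+39 > 41 → valid
(12,15,28): 12+15 ≤ 28 → not valid
(4,21,35): 4+21 ≤ 35 → not valid
(4,34,36): 4+34 > 36 → valid
(29,37,62): 29+37 > 62 → valid
5 of the 8 triples form a triangle.

5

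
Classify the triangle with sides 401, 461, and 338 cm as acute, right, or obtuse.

Compare the square of the longest side to the sum of squares of the other two: 338² + 401² = 275045 > 212521 = 461².

acute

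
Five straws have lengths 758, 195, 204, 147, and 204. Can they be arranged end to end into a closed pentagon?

For a pentagon, each side must be shorter than the sum of the others.
Here the longest side is 758, but the remaining 4 sides sum to only 750.

No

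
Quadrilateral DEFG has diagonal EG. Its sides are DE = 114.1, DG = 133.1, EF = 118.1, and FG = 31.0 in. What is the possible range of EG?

87.1 < EG < 149.1

From triangle DEG: |114.1 − 133.1| < EG < 114.1 + 133.1, i.e. 19.0 < EG < 247.2.
From triangle FEG: 87.1 < EG < 149.1.
Both must hold, so EG lies in the intersection.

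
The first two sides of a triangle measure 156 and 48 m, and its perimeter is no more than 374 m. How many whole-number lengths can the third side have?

Triangle inequality: 108 < x < 204. Perimeter ≤ 374 gives x ≤ 374 − 156 − 48 = 170.
So 108 < x ≤ 170; integers 109 through 170: 62 values.

62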